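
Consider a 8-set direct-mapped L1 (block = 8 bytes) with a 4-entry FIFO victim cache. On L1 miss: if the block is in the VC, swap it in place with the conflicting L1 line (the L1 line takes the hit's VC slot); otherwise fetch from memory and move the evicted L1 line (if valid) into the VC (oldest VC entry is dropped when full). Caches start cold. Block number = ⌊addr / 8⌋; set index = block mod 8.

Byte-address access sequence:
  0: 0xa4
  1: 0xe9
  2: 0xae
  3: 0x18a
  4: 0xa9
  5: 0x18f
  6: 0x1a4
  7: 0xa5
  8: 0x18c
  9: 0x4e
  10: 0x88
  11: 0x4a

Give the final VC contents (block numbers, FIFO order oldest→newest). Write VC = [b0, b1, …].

#0 0xa4→b20/s4 MISS; vc=[]
#1 0xe9→b29/s5 MISS; vc=[]
#2 0xae→b21/s5 MISS; vc=[29]
#3 0x18a→b49/s1 MISS; vc=[29]
#4 0xa9→b21/s5 L1-HIT; vc=[29]
#5 0x18f→b49/s1 L1-HIT; vc=[29]
#6 0x1a4→b52/s4 MISS; vc=[29,20]
#7 0xa5→b20/s4 VC-HIT; vc=[29,52]
#8 0x18c→b49/s1 L1-HIT; vc=[29,52]
#9 0x4e→b9/s1 MISS; vc=[29,52,49]
#10 0x88→b17/s1 MISS; vc=[29,52,49,9]
#11 0x4a→b9/s1 VC-HIT; vc=[29,52,49,17]

VC = [29, 52, 49, 17]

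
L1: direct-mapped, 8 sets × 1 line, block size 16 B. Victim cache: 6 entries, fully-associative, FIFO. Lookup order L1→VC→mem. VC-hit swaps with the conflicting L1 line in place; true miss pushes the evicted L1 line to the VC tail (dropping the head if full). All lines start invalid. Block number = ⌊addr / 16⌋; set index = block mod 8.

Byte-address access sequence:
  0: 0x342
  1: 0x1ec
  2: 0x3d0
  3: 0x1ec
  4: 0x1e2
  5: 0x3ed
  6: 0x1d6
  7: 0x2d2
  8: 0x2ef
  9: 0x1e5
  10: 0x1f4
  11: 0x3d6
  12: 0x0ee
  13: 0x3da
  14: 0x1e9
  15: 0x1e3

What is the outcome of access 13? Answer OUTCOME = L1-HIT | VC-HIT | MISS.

OUTCOME = L1-HIT

  [0] addr=0x342 blk=52 s=4: MISS | VC []
  [1] addr=0x1ec blk=30 s=6: MISS | VC []
  [2] addr=0x3d0 blk=61 s=5: MISS | VC []
  [3] addr=0x1ec blk=30 s=6: L1-HIT | VC []
  [4] addr=0x1e2 blk=30 s=6: L1-HIT | VC []
  [5] addr=0x3ed blk=62 s=6: MISS | VC [30]
  [6] addr=0x1d6 blk=29 s=5: MISS | VC [30, 61]
  [7] addr=0x2d2 blk=45 s=5: MISS | VC [30, 61, 29]
  [8] addr=0x2ef blk=46 s=6: MISS | VC [30, 61, 29, 62]
  [9] addr=0x1e5 blk=30 s=6: VC-HIT | VC [46, 61, 29, 62]
  [10] addr=0x1f4 blk=31 s=7: MISS | VC [46, 61, 29, 62]
  [11] addr=0x3d6 blk=61 s=5: VC-HIT | VC [46, 45, 29, 62]
  [12] addr=0xee blk=14 s=6: MISS | VC [46, 45, 29, 62, 30]
  [13] addr=0x3da blk=61 s=5: L1-HIT | VC [46, 45, 29, 62, 30]
  [14] addr=0x1e9 blk=30 s=6: VC-HIT | VC [46, 45, 29, 62, 14]
  [15] addr=0x1e3 blk=30 s=6: L1-HIT | VC [46, 45, 29, 62, 14]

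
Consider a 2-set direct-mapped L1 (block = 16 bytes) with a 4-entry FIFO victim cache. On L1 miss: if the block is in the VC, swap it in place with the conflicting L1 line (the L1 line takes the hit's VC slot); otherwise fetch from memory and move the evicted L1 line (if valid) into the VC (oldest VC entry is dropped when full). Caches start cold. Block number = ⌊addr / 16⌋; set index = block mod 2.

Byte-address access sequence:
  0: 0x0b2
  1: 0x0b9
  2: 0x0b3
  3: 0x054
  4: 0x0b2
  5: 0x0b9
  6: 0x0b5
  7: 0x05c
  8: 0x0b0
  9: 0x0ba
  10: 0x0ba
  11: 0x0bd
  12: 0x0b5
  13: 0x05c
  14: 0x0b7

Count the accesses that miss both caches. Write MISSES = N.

MISSES = 2

0: 0xb2 (blk 11, set 1) → MISS  vc=[]
1: 0xb9 (blk 11, set 1) → L1-HIT  vc=[]
2: 0xb3 (blk 11, set 1) → L1-HIT  vc=[]
3: 0x54 (blk 5, set 1) → MISS  vc=[11]
4: 0xb2 (blk 11, set 1) → VC-HIT  vc=[5]
5: 0xb9 (blk 11, set 1) → L1-HIT  vc=[5]
6: 0xb5 (blk 11, set 1) → L1-HIT  vc=[5]
7: 0x5c (blk 5, set 1) → VC-HIT  vc=[11]
8: 0xb0 (blk 11, set 1) → VC-HIT  vc=[5]
9: 0xba (blk 11, set 1) → L1-HIT  vc=[5]
10: 0xba (blk 11, set 1) → L1-HIT  vc=[5]
11: 0xbd (blk 11, set 1) → L1-HIT  vc=[5]
12: 0xb5 (blk 11, set 1) → L1-HIT  vc=[5]
13: 0x5c (blk 5, set 1) → VC-HIT  vc=[11]
14: 0xb7 (blk 11, set 1) → VC-HIT  vc=[5]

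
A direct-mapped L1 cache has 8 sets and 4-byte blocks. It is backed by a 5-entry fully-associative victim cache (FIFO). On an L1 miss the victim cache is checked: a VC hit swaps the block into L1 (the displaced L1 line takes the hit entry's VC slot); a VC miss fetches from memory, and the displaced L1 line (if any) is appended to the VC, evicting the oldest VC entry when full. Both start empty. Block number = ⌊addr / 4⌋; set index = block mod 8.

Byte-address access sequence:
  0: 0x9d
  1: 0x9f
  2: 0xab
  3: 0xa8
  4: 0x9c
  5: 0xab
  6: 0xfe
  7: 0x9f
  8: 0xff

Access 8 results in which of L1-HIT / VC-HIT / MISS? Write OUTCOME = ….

OUTCOME = VC-HIT

  [0] addr=0x9d blk=39 s=7: MISS | VC []
  [1] addr=0x9f blk=39 s=7: L1-HIT | VC []
  [2] addr=0xab blk=42 s=2: MISS | VC []
  [3] addr=0xa8 blk=42 s=2: L1-HIT | VC []
  [4] addr=0x9c blk=39 s=7: L1-HIT | VC []
  [5] addr=0xab blk=42 s=2: L1-HIT | VC []
  [6] addr=0xfe blk=63 s=7: MISS | VC [39]
  [7] addr=0x9f blk=39 s=7: VC-HIT | VC [63]
  [8] addr=0xff blk=63 s=7: VC-HIT | VC [39]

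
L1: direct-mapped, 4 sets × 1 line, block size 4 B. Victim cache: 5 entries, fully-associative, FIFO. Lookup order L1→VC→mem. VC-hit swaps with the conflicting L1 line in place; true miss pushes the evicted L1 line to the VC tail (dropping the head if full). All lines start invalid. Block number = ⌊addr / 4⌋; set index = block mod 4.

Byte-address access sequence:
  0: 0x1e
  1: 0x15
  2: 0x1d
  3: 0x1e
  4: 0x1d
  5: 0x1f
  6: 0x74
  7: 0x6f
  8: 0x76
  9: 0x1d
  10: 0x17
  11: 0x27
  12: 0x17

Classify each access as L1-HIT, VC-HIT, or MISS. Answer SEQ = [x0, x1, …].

SEQ = [MISS, MISS, L1-HIT, L1-HIT, L1-HIT, L1-HIT, MISS, MISS, L1-HIT, VC-HIT, VC-HIT, MISS, VC-HIT]

  [0] addr=0x1e blk=7 s=3: MISS | VC []
  [1] addr=0x15 blk=5 s=1: MISS | VC []
  [2] addr=0x1d blk=7 s=3: L1-HIT | VC []
  [3] addr=0x1e blk=7 s=3: L1-HIT | VC []
  [4] addr=0x1d blk=7 s=3: L1-HIT | VC []
  [5] addr=0x1f blk=7 s=3: L1-HIT | VC []
  [6] addr=0x74 blk=29 s=1: MISS | VC [5]
  [7] addr=0x6f blk=27 s=3: MISS | VC [5, 7]
  [8] addr=0x76 blk=29 s=1: L1-HIT | VC [5, 7]
  [9] addr=0x1d blk=7 s=3: VC-HIT | VC [5, 27]
  [10] addr=0x17 blk=5 s=1: VC-HIT | VC [29, 27]
  [11] addr=0x27 blk=9 s=1: MISS | VC [29, 27, 5]
  [12] addr=0x17 blk=5 s=1: VC-HIT | VC [29, 27, 9]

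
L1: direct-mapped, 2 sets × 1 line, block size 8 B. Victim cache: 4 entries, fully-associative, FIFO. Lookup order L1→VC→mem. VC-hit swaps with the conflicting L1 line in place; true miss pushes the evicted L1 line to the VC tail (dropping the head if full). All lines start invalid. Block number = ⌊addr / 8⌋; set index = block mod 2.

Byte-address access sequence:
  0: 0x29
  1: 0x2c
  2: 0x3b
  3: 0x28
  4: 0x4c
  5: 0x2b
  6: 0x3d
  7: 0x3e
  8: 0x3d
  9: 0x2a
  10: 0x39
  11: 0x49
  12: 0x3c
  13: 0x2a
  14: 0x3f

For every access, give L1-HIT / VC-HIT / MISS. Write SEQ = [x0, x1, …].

0: 0x29 (blk 5, set 1) → MISS  vc=[]
1: 0x2c (blk 5, set 1) → L1-HIT  vc=[]
2: 0x3b (blk 7, set 1) → MISS  vc=[5]
3: 0x28 (blk 5, set 1) → VC-HIT  vc=[7]
4: 0x4c (blk 9, set 1) → MISS  vc=[7, 5]
5: 0x2b (blk 5, set 1) → VC-HIT  vc=[7, 9]
6: 0x3d (blk 7, set 1) → VC-HIT  vc=[5, 9]
7: 0x3e (blk 7, set 1) → L1-HIT  vc=[5, 9]
8: 0x3d (blk 7, set 1) → L1-HIT  vc=[5, 9]
9: 0x2a (blk 5, set 1) → VC-HIT  vc=[7, 9]
10: 0x39 (blk 7, set 1) → VC-HIT  vc=[5, 9]
11: 0x49 (blk 9, set 1) → VC-HIT  vc=[5, 7]
12: 0x3c (blk 7, set 1) → VC-HIT  vc=[5, 9]
13: 0x2a (blk 5, set 1) → VC-HIT  vc=[7, 9]
14: 0x3f (blk 7, set 1) → VC-HIT  vc=[5, 9]

SEQ = [MISS, L1-HIT, MISS, VC-HIT, MISS, VC-HIT, VC-HIT, L1-HIT, L1-HIT, VC-HIT, VC-HIT, VC-HIT, VC-HIT, VC-HIT, VC-HIT]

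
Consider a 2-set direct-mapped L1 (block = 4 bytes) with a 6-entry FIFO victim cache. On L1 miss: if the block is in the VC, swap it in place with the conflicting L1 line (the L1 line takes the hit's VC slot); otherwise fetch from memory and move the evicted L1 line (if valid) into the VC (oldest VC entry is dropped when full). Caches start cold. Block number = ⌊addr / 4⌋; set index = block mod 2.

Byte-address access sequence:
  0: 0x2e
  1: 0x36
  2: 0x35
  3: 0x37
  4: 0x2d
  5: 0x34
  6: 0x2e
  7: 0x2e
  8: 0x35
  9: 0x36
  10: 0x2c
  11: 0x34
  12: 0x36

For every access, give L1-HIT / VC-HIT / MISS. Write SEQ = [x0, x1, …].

SEQ = [MISS, MISS, L1-HIT, L1-HIT, VC-HIT, VC-HIT, VC-HIT, L1-HIT, VC-HIT, L1-HIT, VC-HIT, VC-HIT, L1-HIT]

  [0] addr=0x2e blk=11 s=1: MISS | VC []
  [1] addr=0x36 blk=13 s=1: MISS | VC [11]
  [2] addr=0x35 blk=13 s=1: L1-HIT | VC [11]
  [3] addr=0x37 blk=13 s=1: L1-HIT | VC [11]
  [4] addr=0x2d blk=11 s=1: VC-HIT | VC [13]
  [5] addr=0x34 blk=13 s=1: VC-HIT | VC [11]
  [6] addr=0x2e blk=11 s=1: VC-HIT | VC [13]
  [7] addr=0x2e blk=11 s=1: L1-HIT | VC [13]
  [8] addr=0x35 blk=13 s=1: VC-HIT | VC [11]
  [9] addr=0x36 blk=13 s=1: L1-HIT | VC [11]
  [10] addr=0x2c blk=11 s=1: VC-HIT | VC [13]
  [11] addr=0x34 blk=13 s=1: VC-HIT | VC [11]
  [12] addr=0x36 blk=13 s=1: L1-HIT | VC [11]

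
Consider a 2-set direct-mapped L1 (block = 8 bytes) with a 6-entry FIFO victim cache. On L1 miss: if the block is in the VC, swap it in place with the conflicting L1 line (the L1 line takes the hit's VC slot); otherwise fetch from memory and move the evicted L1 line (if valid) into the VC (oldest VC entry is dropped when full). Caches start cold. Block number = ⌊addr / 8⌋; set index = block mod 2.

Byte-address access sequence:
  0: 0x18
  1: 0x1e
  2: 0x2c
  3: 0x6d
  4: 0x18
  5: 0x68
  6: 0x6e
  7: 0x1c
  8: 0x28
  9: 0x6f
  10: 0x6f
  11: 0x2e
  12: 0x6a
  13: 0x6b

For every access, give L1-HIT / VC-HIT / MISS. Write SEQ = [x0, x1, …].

SEQ = [MISS, L1-HIT, MISS, MISS, VC-HIT, VC-HIT, L1-HIT, VC-HIT, VC-HIT, VC-HIT, L1-HIT, VC-HIT, VC-HIT, L1-HIT]

#0 0x18→b3/s1 MISS; vc=[]
#1 0x1e→b3/s1 L1-HIT; vc=[]
#2 0x2c→b5/s1 MISS; vc=[3]
#3 0x6d→b13/s1 MISS; vc=[3,5]
#4 0x18→b3/s1 VC-HIT; vc=[13,5]
#5 0x68→b13/s1 VC-HIT; vc=[3,5]
#6 0x6e→b13/s1 L1-HIT; vc=[3,5]
#7 0x1c→b3/s1 VC-HIT; vc=[13,5]
#8 0x28→b5/s1 VC-HIT; vc=[13,3]
#9 0x6f→b13/s1 VC-HIT; vc=[5,3]
#10 0x6f→b13/s1 L1-HIT; vc=[5,3]
#11 0x2e→b5/s1 VC-HIT; vc=[13,3]
#12 0x6a→b13/s1 VC-HIT; vc=[5,3]
#13 0x6b→b13/s1 L1-HIT; vc=[5,3]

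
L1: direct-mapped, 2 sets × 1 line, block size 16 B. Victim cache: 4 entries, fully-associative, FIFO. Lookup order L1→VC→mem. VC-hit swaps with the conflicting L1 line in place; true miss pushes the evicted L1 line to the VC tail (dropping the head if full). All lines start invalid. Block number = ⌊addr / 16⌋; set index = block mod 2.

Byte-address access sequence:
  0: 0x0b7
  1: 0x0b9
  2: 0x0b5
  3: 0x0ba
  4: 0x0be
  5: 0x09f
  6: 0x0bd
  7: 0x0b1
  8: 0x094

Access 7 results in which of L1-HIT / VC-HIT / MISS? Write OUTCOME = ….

OUTCOME = L1-HIT

#0 0xb7→b11/s1 MISS; vc=[]
#1 0xb9→b11/s1 L1-HIT; vc=[]
#2 0xb5→b11/s1 L1-HIT; vc=[]
#3 0xba→b11/s1 L1-HIT; vc=[]
#4 0xbe→b11/s1 L1-HIT; vc=[]
#5 0x9f→b9/s1 MISS; vc=[11]
#6 0xbd→b11/s1 VC-HIT; vc=[9]
#7 0xb1→b11/s1 L1-HIT; vc=[9]
#8 0x94→b9/s1 VC-HIT; vc=[11]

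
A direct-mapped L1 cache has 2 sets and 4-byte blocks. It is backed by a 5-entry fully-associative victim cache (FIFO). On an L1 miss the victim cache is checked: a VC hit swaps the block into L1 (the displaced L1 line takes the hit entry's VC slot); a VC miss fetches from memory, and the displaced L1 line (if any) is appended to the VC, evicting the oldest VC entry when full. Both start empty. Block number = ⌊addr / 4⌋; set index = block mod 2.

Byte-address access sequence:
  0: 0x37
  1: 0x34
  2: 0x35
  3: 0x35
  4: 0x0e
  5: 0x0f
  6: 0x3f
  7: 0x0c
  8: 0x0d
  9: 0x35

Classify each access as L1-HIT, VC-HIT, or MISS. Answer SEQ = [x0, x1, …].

  [0] addr=0x37 blk=13 s=1: MISS | VC []
  [1] addr=0x34 blk=13 s=1: L1-HIT | VC []
  [2] addr=0x35 blk=13 s=1: L1-HIT | VC []
  [3] addr=0x35 blk=13 s=1: L1-HIT | VC []
  [4] addr=0xe blk=3 s=1: MISS | VC [13]
  [5] addr=0xf blk=3 s=1: L1-HIT | VC [13]
  [6] addr=0x3f blk=15 s=1: MISS | VC [13, 3]
  [7] addr=0xc blk=3 s=1: VC-HIT | VC [13, 15]
  [8] addr=0xd blk=3 s=1: L1-HIT | VC [13, 15]
  [9] addr=0x35 blk=13 s=1: VC-HIT | VC [3, 15]

SEQ = [MISS, L1-HIT, L1-HIT, L1-HIT, MISS, L1-HIT, MISS, VC-HIT, L1-HIT, VC-HIT]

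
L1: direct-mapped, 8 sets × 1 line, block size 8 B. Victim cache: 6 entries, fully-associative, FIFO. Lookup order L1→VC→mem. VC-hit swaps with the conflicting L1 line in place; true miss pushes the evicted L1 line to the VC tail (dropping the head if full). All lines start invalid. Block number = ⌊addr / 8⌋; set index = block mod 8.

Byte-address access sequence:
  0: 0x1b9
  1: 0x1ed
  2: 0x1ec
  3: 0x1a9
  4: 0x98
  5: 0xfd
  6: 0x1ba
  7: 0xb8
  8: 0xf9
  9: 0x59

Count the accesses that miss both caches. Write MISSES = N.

0: 0x1b9 (blk 55, set 7) → MISS  vc=[]
1: 0x1ed (blk 61, set 5) → MISS  vc=[]
2: 0x1ec (blk 61, set 5) → L1-HIT  vc=[]
3: 0x1a9 (blk 53, set 5) → MISS  vc=[61]
4: 0x98 (blk 19, set 3) → MISS  vc=[61]
5: 0xfd (blk 31, set 7) → MISS  vc=[61, 55]
6: 0x1ba (blk 55, set 7) → VC-HIT  vc=[61, 31]
7: 0xb8 (blk 23, set 7) → MISS  vc=[61, 31, 55]
8: 0xf9 (blk 31, set 7) → VC-HIT  vc=[61, 23, 55]
9: 0x59 (blk 11, set 3) → MISS  vc=[61, 23, 55, 19]

MISSES = 7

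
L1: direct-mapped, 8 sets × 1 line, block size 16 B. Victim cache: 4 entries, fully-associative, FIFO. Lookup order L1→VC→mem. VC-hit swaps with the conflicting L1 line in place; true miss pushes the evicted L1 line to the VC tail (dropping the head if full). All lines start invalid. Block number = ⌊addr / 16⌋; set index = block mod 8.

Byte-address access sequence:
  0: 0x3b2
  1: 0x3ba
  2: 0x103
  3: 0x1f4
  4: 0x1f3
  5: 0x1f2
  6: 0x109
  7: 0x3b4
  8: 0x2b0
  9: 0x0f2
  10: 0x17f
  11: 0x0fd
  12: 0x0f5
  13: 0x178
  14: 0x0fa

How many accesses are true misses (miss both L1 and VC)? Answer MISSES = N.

MISSES = 6

0: 0x3b2 (blk 59, set 3) → MISS  vc=[]
1: 0x3ba (blk 59, set 3) → L1-HIT  vc=[]
2: 0x103 (blk 16, set 0) → MISS  vc=[]
3: 0x1f4 (blk 31, set 7) → MISS  vc=[]
4: 0x1f3 (blk 31, set 7) → L1-HIT  vc=[]
5: 0x1f2 (blk 31, set 7) → L1-HIT  vc=[]
6: 0x109 (blk 16, set 0) → L1-HIT  vc=[]
7: 0x3b4 (blk 59, set 3) → L1-HIT  vc=[]
8: 0x2b0 (blk 43, set 3) → MISS  vc=[59]
9: 0xf2 (blk 15, set 7) → MISS  vc=[59, 31]
10: 0x17f (blk 23, set 7) → MISS  vc=[59, 31, 15]
11: 0xfd (blk 15, set 7) → VC-HIT  vc=[59, 31, 23]
12: 0xf5 (blk 15, set 7) → L1-HIT  vc=[59, 31, 23]
13: 0x178 (blk 23, set 7) → VC-HIT  vc=[59, 31, 15]
14: 0xfa (blk 15, set 7) → VC-HIT  vc=[59, 31, 23]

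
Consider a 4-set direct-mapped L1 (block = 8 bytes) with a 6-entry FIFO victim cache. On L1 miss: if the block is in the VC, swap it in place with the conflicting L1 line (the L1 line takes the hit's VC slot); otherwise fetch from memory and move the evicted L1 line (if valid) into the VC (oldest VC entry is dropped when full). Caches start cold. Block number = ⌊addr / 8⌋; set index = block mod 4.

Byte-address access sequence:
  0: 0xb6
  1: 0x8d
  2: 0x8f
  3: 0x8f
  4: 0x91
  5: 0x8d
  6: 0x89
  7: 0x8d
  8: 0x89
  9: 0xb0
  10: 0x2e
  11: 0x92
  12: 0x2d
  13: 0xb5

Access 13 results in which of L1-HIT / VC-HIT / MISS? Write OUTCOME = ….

OUTCOME = VC-HIT

#0 0xb6→b22/s2 MISS; vc=[]
#1 0x8d→b17/s1 MISS; vc=[]
#2 0x8f→b17/s1 L1-HIT; vc=[]
#3 0x8f→b17/s1 L1-HIT; vc=[]
#4 0x91→b18/s2 MISS; vc=[22]
#5 0x8d→b17/s1 L1-HIT; vc=[22]
#6 0x89→b17/s1 L1-HIT; vc=[22]
#7 0x8d→b17/s1 L1-HIT; vc=[22]
#8 0x89→b17/s1 L1-HIT; vc=[22]
#9 0xb0→b22/s2 VC-HIT; vc=[18]
#10 0x2e→b5/s1 MISS; vc=[18,17]
#11 0x92→b18/s2 VC-HIT; vc=[22,17]
#12 0x2d→b5/s1 L1-HIT; vc=[22,17]
#13 0xb5→b22/s2 VC-HIT; vc=[18,17]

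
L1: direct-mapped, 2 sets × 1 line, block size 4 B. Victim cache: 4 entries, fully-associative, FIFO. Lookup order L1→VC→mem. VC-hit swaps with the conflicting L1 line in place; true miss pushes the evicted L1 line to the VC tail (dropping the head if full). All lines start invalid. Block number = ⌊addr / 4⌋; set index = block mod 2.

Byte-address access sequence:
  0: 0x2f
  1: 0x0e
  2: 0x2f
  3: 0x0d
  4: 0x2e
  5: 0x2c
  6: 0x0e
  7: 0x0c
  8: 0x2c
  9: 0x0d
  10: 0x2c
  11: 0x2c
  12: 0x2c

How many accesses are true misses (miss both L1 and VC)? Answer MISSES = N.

MISSES = 2

  [0] addr=0x2f blk=11 s=1: MISS | VC []
  [1] addr=0xe blk=3 s=1: MISS | VC [11]
  [2] addr=0x2f blk=11 s=1: VC-HIT | VC [3]
  [3] addr=0xd blk=3 s=1: VC-HIT | VC [11]
  [4] addr=0x2e blk=11 s=1: VC-HIT | VC [3]
  [5] addr=0x2c blk=11 s=1: L1-HIT | VC [3]
  [6] addr=0xe blk=3 s=1: VC-HIT | VC [11]
  [7] addr=0xc blk=3 s=1: L1-HIT | VC [11]
  [8] addr=0x2c blk=11 s=1: VC-HIT | VC [3]
  [9] addr=0xd blk=3 s=1: VC-HIT | VC [11]
  [10] addr=0x2c blk=11 s=1: VC-HIT | VC [3]
  [11] addr=0x2c blk=11 s=1: L1-HIT | VC [3]
  [12] addr=0x2c blk=11 s=1: L1-HIT | VC [3]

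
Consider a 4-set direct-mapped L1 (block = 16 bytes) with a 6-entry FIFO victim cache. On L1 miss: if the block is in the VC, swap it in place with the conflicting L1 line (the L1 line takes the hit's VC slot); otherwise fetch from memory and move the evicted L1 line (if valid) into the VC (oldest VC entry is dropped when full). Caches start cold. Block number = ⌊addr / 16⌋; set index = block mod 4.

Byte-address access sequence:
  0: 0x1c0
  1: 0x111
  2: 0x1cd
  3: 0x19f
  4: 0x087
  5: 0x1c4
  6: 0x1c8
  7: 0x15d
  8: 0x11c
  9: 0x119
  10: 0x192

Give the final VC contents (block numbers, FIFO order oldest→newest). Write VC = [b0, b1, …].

VC = [21, 8, 17]

  [0] addr=0x1c0 blk=28 s=0: MISS | VC []
  [1] addr=0x111 blk=17 s=1: MISS | VC []
  [2] addr=0x1cd blk=28 s=0: L1-HIT | VC []
  [3] addr=0x19f blk=25 s=1: MISS | VC [17]
  [4] addr=0x87 blk=8 s=0: MISS | VC [17, 28]
  [5] addr=0x1c4 blk=28 s=0: VC-HIT | VC [17, 8]
  [6] addr=0x1c8 blk=28 s=0: L1-HIT | VC [17, 8]
  [7] addr=0x15d blk=21 s=1: MISS | VC [17, 8, 25]
  [8] addr=0x11c blk=17 s=1: VC-HIT | VC [21, 8, 25]
  [9] addr=0x119 blk=17 s=1: L1-HIT | VC [21, 8, 25]
  [10] addr=0x192 blk=25 s=1: VC-HIT | VC [21, 8, 17]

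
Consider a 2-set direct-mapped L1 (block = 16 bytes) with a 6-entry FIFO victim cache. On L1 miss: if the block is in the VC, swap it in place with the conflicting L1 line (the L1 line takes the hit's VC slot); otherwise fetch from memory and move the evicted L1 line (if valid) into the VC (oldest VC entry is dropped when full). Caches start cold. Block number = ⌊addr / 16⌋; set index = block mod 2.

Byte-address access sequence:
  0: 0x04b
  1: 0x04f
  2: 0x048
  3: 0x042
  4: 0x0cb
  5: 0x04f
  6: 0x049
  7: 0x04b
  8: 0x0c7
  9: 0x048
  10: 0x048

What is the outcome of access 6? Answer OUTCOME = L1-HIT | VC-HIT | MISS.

0: 0x4b (blk 4, set 0) → MISS  vc=[]
1: 0x4f (blk 4, set 0) → L1-HIT  vc=[]
2: 0x48 (blk 4, set 0) → L1-HIT  vc=[]
3: 0x42 (blk 4, set 0) → L1-HIT  vc=[]
4: 0xcb (blk 12, set 0) → MISS  vc=[4]
5: 0x4f (blk 4, set 0) → VC-HIT  vc=[12]
6: 0x49 (blk 4, set 0) → L1-HIT  vc=[12]
7: 0x4b (blk 4, set 0) → L1-HIT  vc=[12]
8: 0xc7 (blk 12, set 0) → VC-HIT  vc=[4]
9: 0x48 (blk 4, set 0) → VC-HIT  vc=[12]
10: 0x48 (blk 4, set 0) → L1-HIT  vc=[12]

OUTCOME = L1-HIT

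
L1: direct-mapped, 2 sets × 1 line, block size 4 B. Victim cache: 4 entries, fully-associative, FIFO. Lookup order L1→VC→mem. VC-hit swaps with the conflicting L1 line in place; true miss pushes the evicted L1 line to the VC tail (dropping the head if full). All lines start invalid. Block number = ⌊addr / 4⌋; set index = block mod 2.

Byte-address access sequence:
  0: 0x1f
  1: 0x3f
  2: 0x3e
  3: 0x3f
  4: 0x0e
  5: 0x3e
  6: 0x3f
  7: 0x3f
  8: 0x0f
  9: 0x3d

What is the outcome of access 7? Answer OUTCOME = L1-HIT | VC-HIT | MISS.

  [0] addr=0x1f blk=7 s=1: MISS | VC []
  [1] addr=0x3f blk=15 s=1: MISS | VC [7]
  [2] addr=0x3e blk=15 s=1: L1-HIT | VC [7]
  [3] addr=0x3f blk=15 s=1: L1-HIT | VC [7]
  [4] addr=0xe blk=3 s=1: MISS | VC [7, 15]
  [5] addr=0x3e blk=15 s=1: VC-HIT | VC [7, 3]
  [6] addr=0x3f blk=15 s=1: L1-HIT | VC [7, 3]
  [7] addr=0x3f blk=15 s=1: L1-HIT | VC [7, 3]
  [8] addr=0xf blk=3 s=1: VC-HIT | VC [7, 15]
  [9] addr=0x3d blk=15 s=1: VC-HIT | VC [7, 3]

OUTCOME = L1-HIT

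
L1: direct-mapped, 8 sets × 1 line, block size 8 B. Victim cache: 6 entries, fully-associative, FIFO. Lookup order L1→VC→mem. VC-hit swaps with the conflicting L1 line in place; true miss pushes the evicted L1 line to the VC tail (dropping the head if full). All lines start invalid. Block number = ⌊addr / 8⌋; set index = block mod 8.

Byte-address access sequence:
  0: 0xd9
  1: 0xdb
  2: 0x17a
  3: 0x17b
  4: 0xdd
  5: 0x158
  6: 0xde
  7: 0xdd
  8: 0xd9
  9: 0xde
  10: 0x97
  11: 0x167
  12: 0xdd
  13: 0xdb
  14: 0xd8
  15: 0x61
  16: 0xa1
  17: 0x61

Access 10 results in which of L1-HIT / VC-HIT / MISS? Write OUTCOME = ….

0: 0xd9 (blk 27, set 3) → MISS  vc=[]
1: 0xdb (blk 27, set 3) → L1-HIT  vc=[]
2: 0x17a (blk 47, set 7) → MISS  vc=[]
3: 0x17b (blk 47, set 7) → L1-HIT  vc=[]
4: 0xdd (blk 27, set 3) → L1-HIT  vc=[]
5: 0x158 (blk 43, set 3) → MISS  vc=[27]
6: 0xde (blk 27, set 3) → VC-HIT  vc=[43]
7: 0xdd (blk 27, set 3) → L1-HIT  vc=[43]
8: 0xd9 (blk 27, set 3) → L1-HIT  vc=[43]
9: 0xde (blk 27, set 3) → L1-HIT  vc=[43]
10: 0x97 (blk 18, set 2) → MISS  vc=[43]
11: 0x167 (blk 44, set 4) → MISS  vc=[43]
12: 0xdd (blk 27, set 3) → L1-HIT  vc=[43]
13: 0xdb (blk 27, set 3) → L1-HIT  vc=[43]
14: 0xd8 (blk 27, set 3) → L1-HIT  vc=[43]
15: 0x61 (blk 12, set 4) → MISS  vc=[43, 44]
16: 0xa1 (blk 20, set 4) → MISS  vc=[43, 44, 12]
17: 0x61 (blk 12, set 4) → VC-HIT  vc=[43, 44, 20]

OUTCOME = MISS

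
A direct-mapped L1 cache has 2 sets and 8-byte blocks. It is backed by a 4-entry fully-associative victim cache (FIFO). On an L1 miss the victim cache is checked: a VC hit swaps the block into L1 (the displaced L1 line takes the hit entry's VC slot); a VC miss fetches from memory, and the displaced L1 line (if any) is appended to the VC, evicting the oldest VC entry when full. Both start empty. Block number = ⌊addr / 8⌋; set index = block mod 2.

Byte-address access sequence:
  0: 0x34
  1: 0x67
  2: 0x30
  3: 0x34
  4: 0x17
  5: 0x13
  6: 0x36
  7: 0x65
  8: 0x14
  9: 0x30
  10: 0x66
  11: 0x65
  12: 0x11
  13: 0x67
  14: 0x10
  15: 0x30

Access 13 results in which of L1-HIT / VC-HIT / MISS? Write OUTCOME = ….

#0 0x34→b6/s0 MISS; vc=[]
#1 0x67→b12/s0 MISS; vc=[6]
#2 0x30→b6/s0 VC-HIT; vc=[12]
#3 0x34→b6/s0 L1-HIT; vc=[12]
#4 0x17→b2/s0 MISS; vc=[12,6]
#5 0x13→b2/s0 L1-HIT; vc=[12,6]
#6 0x36→b6/s0 VC-HIT; vc=[12,2]
#7 0x65→b12/s0 VC-HIT; vc=[6,2]
#8 0x14→b2/s0 VC-HIT; vc=[6,12]
#9 0x30→b6/s0 VC-HIT; vc=[2,12]
#10 0x66→b12/s0 VC-HIT; vc=[2,6]
#11 0x65→b12/s0 L1-HIT; vc=[2,6]
#12 0x11→b2/s0 VC-HIT; vc=[12,6]
#13 0x67→b12/s0 VC-HIT; vc=[2,6]
#14 0x10→b2/s0 VC-HIT; vc=[12,6]
#15 0x30→b6/s0 VC-HIT; vc=[12,2]

OUTCOME = VC-HIT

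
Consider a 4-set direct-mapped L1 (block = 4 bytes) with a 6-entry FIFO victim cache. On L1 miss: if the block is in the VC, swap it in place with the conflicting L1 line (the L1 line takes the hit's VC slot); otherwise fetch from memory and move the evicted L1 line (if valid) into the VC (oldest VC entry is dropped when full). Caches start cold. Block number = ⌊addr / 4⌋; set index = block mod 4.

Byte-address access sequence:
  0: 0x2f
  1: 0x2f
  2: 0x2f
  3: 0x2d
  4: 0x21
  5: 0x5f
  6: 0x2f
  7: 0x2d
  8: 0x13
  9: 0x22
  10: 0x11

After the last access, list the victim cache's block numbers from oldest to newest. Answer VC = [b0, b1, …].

  [0] addr=0x2f blk=11 s=3: MISS | VC []
  [1] addr=0x2f blk=11 s=3: L1-HIT | VC []
  [2] addr=0x2f blk=11 s=3: L1-HIT | VC []
  [3] addr=0x2d blk=11 s=3: L1-HIT | VC []
  [4] addr=0x21 blk=8 s=0: MISS | VC []
  [5] addr=0x5f blk=23 s=3: MISS | VC [11]
  [6] addr=0x2f blk=11 s=3: VC-HIT | VC [23]
  [7] addr=0x2d blk=11 s=3: L1-HIT | VC [23]
  [8] addr=0x13 blk=4 s=0: MISS | VC [23, 8]
  [9] addr=0x22 blk=8 s=0: VC-HIT | VC [23, 4]
  [10] addr=0x11 blk=4 s=0: VC-HIT | VC [23, 8]

VC = [23, 8]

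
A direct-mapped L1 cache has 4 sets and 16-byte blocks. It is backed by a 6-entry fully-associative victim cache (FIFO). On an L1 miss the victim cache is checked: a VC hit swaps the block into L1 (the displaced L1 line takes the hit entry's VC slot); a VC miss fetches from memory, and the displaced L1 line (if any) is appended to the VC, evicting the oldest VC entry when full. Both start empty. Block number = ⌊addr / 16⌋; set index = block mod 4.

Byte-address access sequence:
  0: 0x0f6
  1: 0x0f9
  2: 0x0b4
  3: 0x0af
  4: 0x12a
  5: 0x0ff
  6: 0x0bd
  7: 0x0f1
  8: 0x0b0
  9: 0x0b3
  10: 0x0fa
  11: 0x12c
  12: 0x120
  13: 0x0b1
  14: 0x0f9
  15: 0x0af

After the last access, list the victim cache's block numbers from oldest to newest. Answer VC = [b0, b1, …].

VC = [11, 18]

0: 0xf6 (blk 15, set 3) → MISS  vc=[]
1: 0xf9 (blk 15, set 3) → L1-HIT  vc=[]
2: 0xb4 (blk 11, set 3) → MISS  vc=[15]
3: 0xaf (blk 10, set 2) → MISS  vc=[15]
4: 0x12a (blk 18, set 2) → MISS  vc=[15, 10]
5: 0xff (blk 15, set 3) → VC-HIT  vc=[11, 10]
6: 0xbd (blk 11, set 3) → VC-HIT  vc=[15, 10]
7: 0xf1 (blk 15, set 3) → VC-HIT  vc=[11, 10]
8: 0xb0 (blk 11, set 3) → VC-HIT  vc=[15, 10]
9: 0xb3 (blk 11, set 3) → L1-HIT  vc=[15, 10]
10: 0xfa (blk 15, set 3) → VC-HIT  vc=[11, 10]
11: 0x12c (blk 18, set 2) → L1-HIT  vc=[11, 10]
12: 0x120 (blk 18, set 2) → L1-HIT  vc=[11, 10]
13: 0xb1 (blk 11, set 3) → VC-HIT  vc=[15, 10]
14: 0xf9 (blk 15, set 3) → VC-HIT  vc=[11, 10]
15: 0xaf (blk 10, set 2) → VC-HIT  vc=[11, 18]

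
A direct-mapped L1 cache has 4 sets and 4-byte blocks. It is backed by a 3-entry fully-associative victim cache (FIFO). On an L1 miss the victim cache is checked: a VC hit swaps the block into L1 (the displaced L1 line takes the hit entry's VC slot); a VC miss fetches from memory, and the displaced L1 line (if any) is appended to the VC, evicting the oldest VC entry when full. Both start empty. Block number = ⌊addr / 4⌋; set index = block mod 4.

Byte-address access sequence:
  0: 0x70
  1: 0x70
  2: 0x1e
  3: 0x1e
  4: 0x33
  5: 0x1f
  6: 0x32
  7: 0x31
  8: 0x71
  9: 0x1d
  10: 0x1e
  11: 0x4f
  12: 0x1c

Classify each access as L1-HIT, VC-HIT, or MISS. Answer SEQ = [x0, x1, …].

SEQ = [MISS, L1-HIT, MISS, L1-HIT, MISS, L1-HIT, L1-HIT, L1-HIT, VC-HIT, L1-HIT, L1-HIT, MISS, VC-HIT]

#0 0x70→b28/s0 MISS; vc=[]
#1 0x70→b28/s0 L1-HIT; vc=[]
#2 0x1e→b7/s3 MISS; vc=[]
#3 0x1e→b7/s3 L1-HIT; vc=[]
#4 0x33→b12/s0 MISS; vc=[28]
#5 0x1f→b7/s3 L1-HIT; vc=[28]
#6 0x32→b12/s0 L1-HIT; vc=[28]
#7 0x31→b12/s0 L1-HIT; vc=[28]
#8 0x71→b28/s0 VC-HIT; vc=[12]
#9 0x1d→b7/s3 L1-HIT; vc=[12]
#10 0x1e→b7/s3 L1-HIT; vc=[12]
#11 0x4f→b19/s3 MISS; vc=[12,7]
#12 0x1c→b7/s3 VC-HIT; vc=[12,19]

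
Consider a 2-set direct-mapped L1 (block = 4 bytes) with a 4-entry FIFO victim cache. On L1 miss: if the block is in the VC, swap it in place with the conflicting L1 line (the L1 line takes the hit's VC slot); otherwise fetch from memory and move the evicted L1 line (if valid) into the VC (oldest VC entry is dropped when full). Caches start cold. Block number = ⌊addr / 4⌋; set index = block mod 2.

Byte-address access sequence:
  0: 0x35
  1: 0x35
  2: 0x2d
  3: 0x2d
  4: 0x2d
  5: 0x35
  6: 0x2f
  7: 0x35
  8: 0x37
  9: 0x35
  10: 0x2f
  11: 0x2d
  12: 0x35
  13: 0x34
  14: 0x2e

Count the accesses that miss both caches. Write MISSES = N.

0: 0x35 (blk 13, set 1) → MISS  vc=[]
1: 0x35 (blk 13, set 1) → L1-HIT  vc=[]
2: 0x2d (blk 11, set 1) → MISS  vc=[13]
3: 0x2d (blk 11, set 1) → L1-HIT  vc=[13]
4: 0x2d (blk 11, set 1) → L1-HIT  vc=[13]
5: 0x35 (blk 13, set 1) → VC-HIT  vc=[11]
6: 0x2f (blk 11, set 1) → VC-HIT  vc=[13]
7: 0x35 (blk 13, set 1) → VC-HIT  vc=[11]
8: 0x37 (blk 13, set 1) → L1-HIT  vc=[11]
9: 0x35 (blk 13, set 1) → L1-HIT  vc=[11]
10: 0x2f (blk 11, set 1) → VC-HIT  vc=[13]
11: 0x2d (blk 11, set 1) → L1-HIT  vc=[13]
12: 0x35 (blk 13, set 1) → VC-HIT  vc=[11]
13: 0x34 (blk 13, set 1) → L1-HIT  vc=[11]
14: 0x2e (blk 11, set 1) → VC-HIT  vc=[13]

MISSES = 2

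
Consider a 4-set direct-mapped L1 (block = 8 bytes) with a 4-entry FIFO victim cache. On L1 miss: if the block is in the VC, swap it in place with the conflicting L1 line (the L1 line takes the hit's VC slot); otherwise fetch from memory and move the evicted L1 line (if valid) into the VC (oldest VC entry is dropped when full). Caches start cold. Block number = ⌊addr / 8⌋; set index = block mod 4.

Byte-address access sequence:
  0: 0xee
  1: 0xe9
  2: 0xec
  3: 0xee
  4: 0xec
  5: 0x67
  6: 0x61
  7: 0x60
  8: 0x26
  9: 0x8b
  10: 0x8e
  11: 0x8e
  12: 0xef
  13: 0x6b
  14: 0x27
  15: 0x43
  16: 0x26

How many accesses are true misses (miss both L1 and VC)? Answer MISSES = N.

MISSES = 6

  [0] addr=0xee blk=29 s=1: MISS | VC []
  [1] addr=0xe9 blk=29 s=1: L1-HIT | VC []
  [2] addr=0xec blk=29 s=1: L1-HIT | VC []
  [3] addr=0xee blk=29 s=1: L1-HIT | VC []
  [4] addr=0xec blk=29 s=1: L1-HIT | VC []
  [5] addr=0x67 blk=12 s=0: MISS | VC []
  [6] addr=0x61 blk=12 s=0: L1-HIT | VC []
  [7] addr=0x60 blk=12 s=0: L1-HIT | VC []
  [8] addr=0x26 blk=4 s=0: MISS | VC [12]
  [9] addr=0x8b blk=17 s=1: MISS | VC [12, 29]
  [10] addr=0x8e blk=17 s=1: L1-HIT | VC [12, 29]
  [11] addr=0x8e blk=17 s=1: L1-HIT | VC [12, 29]
  [12] addr=0xef blk=29 s=1: VC-HIT | VC [12, 17]
  [13] addr=0x6b blk=13 s=1: MISS | VC [12, 17, 29]
  [14] addr=0x27 blk=4 s=0: L1-HIT | VC [12, 17, 29]
  [15] addr=0x43 blk=8 s=0: MISS | VC [12, 17, 29, 4]
  [16] addr=0x26 blk=4 s=0: VC-HIT | VC [12, 17, 29, 8]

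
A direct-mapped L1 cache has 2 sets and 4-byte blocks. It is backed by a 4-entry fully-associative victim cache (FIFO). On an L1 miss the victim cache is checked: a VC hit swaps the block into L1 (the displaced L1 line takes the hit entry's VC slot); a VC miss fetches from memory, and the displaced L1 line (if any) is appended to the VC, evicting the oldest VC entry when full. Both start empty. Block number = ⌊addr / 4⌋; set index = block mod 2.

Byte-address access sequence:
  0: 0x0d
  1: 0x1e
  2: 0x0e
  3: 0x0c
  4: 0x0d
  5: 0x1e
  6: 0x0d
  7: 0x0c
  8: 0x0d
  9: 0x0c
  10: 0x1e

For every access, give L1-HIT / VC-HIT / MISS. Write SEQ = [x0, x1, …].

0: 0xd (blk 3, set 1) → MISS  vc=[]
1: 0x1e (blk 7, set 1) → MISS  vc=[3]
2: 0xe (blk 3, set 1) → VC-HIT  vc=[7]
3: 0xc (blk 3, set 1) → L1-HIT  vc=[7]
4: 0xd (blk 3, set 1) → L1-HIT  vc=[7]
5: 0x1e (blk 7, set 1) → VC-HIT  vc=[3]
6: 0xd (blk 3, set 1) → VC-HIT  vc=[7]
7: 0xc (blk 3, set 1) → L1-HIT  vc=[7]
8: 0xd (blk 3, set 1) → L1-HIT  vc=[7]
9: 0xc (blk 3, set 1) → L1-HIT  vc=[7]
10: 0x1e (blk 7, set 1) → VC-HIT  vc=[3]

SEQ = [MISS, MISS, VC-HIT, L1-HIT, L1-HIT, VC-HIT, VC-HIT, L1-HIT, L1-HIT, L1-HIT, VC-HIT]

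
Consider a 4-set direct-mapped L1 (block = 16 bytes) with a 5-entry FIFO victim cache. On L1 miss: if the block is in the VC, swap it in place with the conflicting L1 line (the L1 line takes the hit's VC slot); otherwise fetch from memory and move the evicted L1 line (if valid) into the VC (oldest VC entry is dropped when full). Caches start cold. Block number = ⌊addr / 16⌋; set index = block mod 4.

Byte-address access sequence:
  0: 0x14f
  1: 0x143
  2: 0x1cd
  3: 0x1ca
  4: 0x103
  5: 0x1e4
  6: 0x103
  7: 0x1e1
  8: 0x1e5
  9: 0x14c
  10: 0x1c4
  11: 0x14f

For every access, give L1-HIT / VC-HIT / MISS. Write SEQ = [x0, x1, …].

0: 0x14f (blk 20, set 0) → MISS  vc=[]
1: 0x143 (blk 20, set 0) → L1-HIT  vc=[]
2: 0x1cd (blk 28, set 0) → MISS  vc=[20]
3: 0x1ca (blk 28, set 0) → L1-HIT  vc=[20]
4: 0x103 (blk 16, set 0) → MISS  vc=[20, 28]
5: 0x1e4 (blk 30, set 2) → MISS  vc=[20, 28]
6: 0x103 (blk 16, set 0) → L1-HIT  vc=[20, 28]
7: 0x1e1 (blk 30, set 2) → L1-HIT  vc=[20, 28]
8: 0x1e5 (blk 30, set 2) → L1-HIT  vc=[20, 28]
9: 0x14c (blk 20, set 0) → VC-HIT  vc=[16, 28]
10: 0x1c4 (blk 28, set 0) → VC-HIT  vc=[16, 20]
11: 0x14f (blk 20, set 0) → VC-HIT  vc=[16, 28]

SEQ = [MISS, L1-HIT, MISS, L1-HIT, MISS, MISS, L1-HIT, L1-HIT, L1-HIT, VC-HIT, VC-HIT, VC-HIT]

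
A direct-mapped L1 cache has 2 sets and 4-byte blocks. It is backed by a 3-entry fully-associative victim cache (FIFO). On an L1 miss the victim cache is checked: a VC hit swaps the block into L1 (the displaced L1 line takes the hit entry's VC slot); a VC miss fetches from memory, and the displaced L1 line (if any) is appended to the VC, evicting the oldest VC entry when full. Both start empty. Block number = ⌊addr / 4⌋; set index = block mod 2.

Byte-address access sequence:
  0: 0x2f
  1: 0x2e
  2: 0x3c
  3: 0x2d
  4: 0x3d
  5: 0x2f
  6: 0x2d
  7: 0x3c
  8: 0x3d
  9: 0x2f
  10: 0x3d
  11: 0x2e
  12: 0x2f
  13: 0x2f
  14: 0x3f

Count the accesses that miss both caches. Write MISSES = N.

MISSES = 2

  [0] addr=0x2f blk=11 s=1: MISS | VC []
  [1] addr=0x2e blk=11 s=1: L1-HIT | VC []
  [2] addr=0x3c blk=15 s=1: MISS | VC [11]
  [3] addr=0x2d blk=11 s=1: VC-HIT | VC [15]
  [4] addr=0x3d blk=15 s=1: VC-HIT | VC [11]
  [5] addr=0x2f blk=11 s=1: VC-HIT | VC [15]
  [6] addr=0x2d blk=11 s=1: L1-HIT | VC [15]
  [7] addr=0x3c blk=15 s=1: VC-HIT | VC [11]
  [8] addr=0x3d blk=15 s=1: L1-HIT | VC [11]
  [9] addr=0x2f blk=11 s=1: VC-HIT | VC [15]
  [10] addr=0x3d blk=15 s=1: VC-HIT | VC [11]
  [11] addr=0x2e blk=11 s=1: VC-HIT | VC [15]
  [12] addr=0x2f blk=11 s=1: L1-HIT | VC [15]
  [13] addr=0x2f blk=11 s=1: L1-HIT | VC [15]
  [14] addr=0x3f blk=15 s=1: VC-HIT | VC [11]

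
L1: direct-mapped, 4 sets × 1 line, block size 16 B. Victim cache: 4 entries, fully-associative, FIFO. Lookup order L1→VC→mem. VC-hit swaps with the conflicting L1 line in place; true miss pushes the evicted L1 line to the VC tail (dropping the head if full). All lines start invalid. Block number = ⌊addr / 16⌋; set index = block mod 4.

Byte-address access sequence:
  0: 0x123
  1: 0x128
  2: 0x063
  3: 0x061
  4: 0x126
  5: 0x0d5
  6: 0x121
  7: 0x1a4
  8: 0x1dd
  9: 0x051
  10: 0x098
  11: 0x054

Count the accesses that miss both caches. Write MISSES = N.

  [0] addr=0x123 blk=18 s=2: MISS | VC []
  [1] addr=0x128 blk=18 s=2: L1-HIT | VC []
  [2] addr=0x63 blk=6 s=2: MISS | VC [18]
  [3] addr=0x61 blk=6 s=2: L1-HIT | VC [18]
  [4] addr=0x126 blk=18 s=2: VC-HIT | VC [6]
  [5] addr=0xd5 blk=13 s=1: MISS | VC [6]
  [6] addr=0x121 blk=18 s=2: L1-HIT | VC [6]
  [7] addr=0x1a4 blk=26 s=2: MISS | VC [6, 18]
  [8] addr=0x1dd blk=29 s=1: MISS | VC [6, 18, 13]
  [9] addr=0x51 blk=5 s=1: MISS | VC [6, 18, 13, 29]
  [10] addr=0x98 blk=9 s=1: MISS | VC [18, 13, 29, 5]
  [11] addr=0x54 blk=5 s=1: VC-HIT | VC [18, 13, 29, 9]

MISSES = 7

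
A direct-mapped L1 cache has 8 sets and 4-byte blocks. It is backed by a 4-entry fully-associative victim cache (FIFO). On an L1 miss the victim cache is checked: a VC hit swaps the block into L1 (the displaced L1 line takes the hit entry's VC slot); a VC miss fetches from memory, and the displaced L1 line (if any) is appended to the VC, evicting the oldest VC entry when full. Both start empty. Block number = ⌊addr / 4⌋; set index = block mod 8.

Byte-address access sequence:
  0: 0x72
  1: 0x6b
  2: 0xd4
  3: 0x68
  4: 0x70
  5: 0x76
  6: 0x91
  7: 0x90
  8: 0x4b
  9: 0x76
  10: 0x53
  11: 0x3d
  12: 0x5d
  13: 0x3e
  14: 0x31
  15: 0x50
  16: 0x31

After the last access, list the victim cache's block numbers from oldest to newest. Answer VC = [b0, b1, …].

VC = [26, 36, 23, 20]

#0 0x72→b28/s4 MISS; vc=[]
#1 0x6b→b26/s2 MISS; vc=[]
#2 0xd4→b53/s5 MISS; vc=[]
#3 0x68→b26/s2 L1-HIT; vc=[]
#4 0x70→b28/s4 L1-HIT; vc=[]
#5 0x76→b29/s5 MISS; vc=[53]
#6 0x91→b36/s4 MISS; vc=[53,28]
#7 0x90→b36/s4 L1-HIT; vc=[53,28]
#8 0x4b→b18/s2 MISS; vc=[53,28,26]
#9 0x76→b29/s5 L1-HIT; vc=[53,28,26]
#10 0x53→b20/s4 MISS; vc=[53,28,26,36]
#11 0x3d→b15/s7 MISS; vc=[53,28,26,36]
#12 0x5d→b23/s7 MISS; vc=[28,26,36,15]
#13 0x3e→b15/s7 VC-HIT; vc=[28,26,36,23]
#14 0x31→b12/s4 MISS; vc=[26,36,23,20]
#15 0x50→b20/s4 VC-HIT; vc=[26,36,23,12]
#16 0x31→b12/s4 VC-HIT; vc=[26,36,23,20]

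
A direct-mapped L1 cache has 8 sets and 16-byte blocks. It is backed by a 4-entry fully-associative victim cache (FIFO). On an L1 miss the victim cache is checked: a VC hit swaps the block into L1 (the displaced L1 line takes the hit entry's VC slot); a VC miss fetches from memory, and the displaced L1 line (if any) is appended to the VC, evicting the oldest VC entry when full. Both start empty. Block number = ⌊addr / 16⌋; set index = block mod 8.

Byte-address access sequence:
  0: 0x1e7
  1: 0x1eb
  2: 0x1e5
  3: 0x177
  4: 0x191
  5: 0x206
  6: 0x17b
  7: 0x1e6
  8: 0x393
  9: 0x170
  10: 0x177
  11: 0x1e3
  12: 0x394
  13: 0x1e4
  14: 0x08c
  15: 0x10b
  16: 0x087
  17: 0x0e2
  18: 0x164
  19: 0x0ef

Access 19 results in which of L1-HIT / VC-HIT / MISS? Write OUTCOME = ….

0: 0x1e7 (blk 30, set 6) → MISS  vc=[]
1: 0x1eb (blk 30, set 6) → L1-HIT  vc=[]
2: 0x1e5 (blk 30, set 6) → L1-HIT  vc=[]
3: 0x177 (blk 23, set 7) → MISS  vc=[]
4: 0x191 (blk 25, set 1) → MISS  vc=[]
5: 0x206 (blk 32, set 0) → MISS  vc=[]
6: 0x17b (blk 23, set 7) → L1-HIT  vc=[]
7: 0x1e6 (blk 30, set 6) → L1-HIT  vc=[]
8: 0x393 (blk 57, set 1) → MISS  vc=[25]
9: 0x170 (blk 23, set 7) → L1-HIT  vc=[25]
10: 0x177 (blk 23, set 7) → L1-HIT  vc=[25]
11: 0x1e3 (blk 30, set 6) → L1-HIT  vc=[25]
12: 0x394 (blk 57, set 1) → L1-HIT  vc=[25]
13: 0x1e4 (blk 30, set 6) → L1-HIT  vc=[25]
14: 0x8c (blk 8, set 0) → MISS  vc=[25, 32]
15: 0x10b (blk 16, set 0) → MISS  vc=[25, 32, 8]
16: 0x87 (blk 8, set 0) → VC-HIT  vc=[25, 32, 16]
17: 0xe2 (blk 14, set 6) → MISS  vc=[25, 32, 16, 30]
18: 0x164 (blk 22, set 6) → MISS  vc=[32, 16, 30, 14]
19: 0xef (blk 14, set 6) → VC-HIT  vc=[32, 16, 30, 22]

OUTCOME = VC-HIT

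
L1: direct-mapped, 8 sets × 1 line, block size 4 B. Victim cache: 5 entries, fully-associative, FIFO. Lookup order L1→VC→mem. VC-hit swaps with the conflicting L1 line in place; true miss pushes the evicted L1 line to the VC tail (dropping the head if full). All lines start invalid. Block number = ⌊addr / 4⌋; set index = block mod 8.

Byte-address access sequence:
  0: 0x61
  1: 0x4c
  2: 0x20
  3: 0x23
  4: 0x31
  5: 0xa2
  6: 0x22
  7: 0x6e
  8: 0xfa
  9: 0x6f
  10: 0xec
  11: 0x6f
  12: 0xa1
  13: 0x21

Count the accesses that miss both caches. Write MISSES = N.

MISSES = 8

  [0] addr=0x61 blk=24 s=0: MISS | VC []
  [1] addr=0x4c blk=19 s=3: MISS | VC []
  [2] addr=0x20 blk=8 s=0: MISS | VC [24]
  [3] addr=0x23 blk=8 s=0: L1-HIT | VC [24]
  [4] addr=0x31 blk=12 s=4: MISS | VC [24]
  [5] addr=0xa2 blk=40 s=0: MISS | VC [24, 8]
  [6] addr=0x22 blk=8 s=0: VC-HIT | VC [24, 40]
  [7] addr=0x6e blk=27 s=3: MISS | VC [24, 40, 19]
  [8] addr=0xfa blk=62 s=6: MISS | VC [24, 40, 19]
  [9] addr=0x6f blk=27 s=3: L1-HIT | VC [24, 40, 19]
  [10] addr=0xec blk=59 s=3: MISS | VC [24, 40, 19, 27]
  [11] addr=0x6f blk=27 s=3: VC-HIT | VC [24, 40, 19, 59]
  [12] addr=0xa1 blk=40 s=0: VC-HIT | VC [24, 8, 19, 59]
  [13] addr=0x21 blk=8 s=0: VC-HIT | VC [24, 40, 19, 59]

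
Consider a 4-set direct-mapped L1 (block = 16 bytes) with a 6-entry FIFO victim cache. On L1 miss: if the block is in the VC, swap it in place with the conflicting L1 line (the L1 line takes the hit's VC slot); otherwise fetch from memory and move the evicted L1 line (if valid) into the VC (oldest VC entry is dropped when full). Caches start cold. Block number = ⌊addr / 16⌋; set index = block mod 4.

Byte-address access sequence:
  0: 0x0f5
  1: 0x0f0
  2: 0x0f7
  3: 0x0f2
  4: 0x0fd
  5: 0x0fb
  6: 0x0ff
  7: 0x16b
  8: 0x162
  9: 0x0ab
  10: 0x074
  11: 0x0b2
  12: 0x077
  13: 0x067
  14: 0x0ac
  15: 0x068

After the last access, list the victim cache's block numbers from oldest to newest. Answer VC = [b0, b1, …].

VC = [22, 15, 11, 10]

#0 0xf5→b15/s3 MISS; vc=[]
#1 0xf0→b15/s3 L1-HIT; vc=[]
#2 0xf7→b15/s3 L1-HIT; vc=[]
#3 0xf2→b15/s3 L1-HIT; vc=[]
#4 0xfd→b15/s3 L1-HIT; vc=[]
#5 0xfb→b15/s3 L1-HIT; vc=[]
#6 0xff→b15/s3 L1-HIT; vc=[]
#7 0x16b→b22/s2 MISS; vc=[]
#8 0x162→b22/s2 L1-HIT; vc=[]
#9 0xab→b10/s2 MISS; vc=[22]
#10 0x74→b7/s3 MISS; vc=[22,15]
#11 0xb2→b11/s3 MISS; vc=[22,15,7]
#12 0x77→b7/s3 VC-HIT; vc=[22,15,11]
#13 0x67→b6/s2 MISS; vc=[22,15,11,10]
#14 0xac→b10/s2 VC-HIT; vc=[22,15,11,6]
#15 0x68→b6/s2 VC-HIT; vc=[22,15,11,10]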